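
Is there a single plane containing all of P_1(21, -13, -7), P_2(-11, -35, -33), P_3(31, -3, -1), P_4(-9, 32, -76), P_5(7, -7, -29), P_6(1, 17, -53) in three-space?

Yes

The plane through P_1, P_2, P_3 has normal n = P_1P_2 × P_1P_3 = (128, -68, -100) and equation n·P = 4272.
Checking the remaining points: n·P_4 = 4272, n·P_5 = 4272, n·P_6 = 4272.
All equal 4272, so all 6 points lie in one plane.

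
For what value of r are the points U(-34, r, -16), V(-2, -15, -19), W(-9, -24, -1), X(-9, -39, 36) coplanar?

The points are coplanar iff UV · (UW × UX) = 0.
Expanding, this is linear in r: (-259)r + (-6216) = 0.
So r = -24.

-24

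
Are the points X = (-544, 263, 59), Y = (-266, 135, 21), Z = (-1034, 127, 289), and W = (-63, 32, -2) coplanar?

No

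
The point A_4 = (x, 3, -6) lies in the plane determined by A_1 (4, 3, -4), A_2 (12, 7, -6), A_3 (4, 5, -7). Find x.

0

The plane through A_1, A_2, A_3 has equation −8x + 24y + 16z = -24.
Substituting A_4: (-8)x + (-24) = -24, so x = 0.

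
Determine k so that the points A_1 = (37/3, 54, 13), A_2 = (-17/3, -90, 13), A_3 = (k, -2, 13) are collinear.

16/3

Direction A_1A_2 = (-18, -144, 0). From the y-coordinate of A_3, the parameter along the line is τ = (-2 − 54)/(-144) = 7/18.
Then k = 37/3 + 7/18·(-18) = 16/3.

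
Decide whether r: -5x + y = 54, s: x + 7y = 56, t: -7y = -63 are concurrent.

No

Lines aᵢx + bᵢy = cᵢ with pairwise distinct directions are concurrent exactly when det[aᵢ bᵢ cᵢ] = 0.
Here the determinant is -70.
Nonzero, so no common point exists.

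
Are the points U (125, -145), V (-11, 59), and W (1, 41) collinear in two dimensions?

UV = (-136, 204), UW = (-124, 186).
det[UV; UW] = (-136)(186) − (204)(-124) = 0.
The determinant is zero, so the points are collinear.

Yes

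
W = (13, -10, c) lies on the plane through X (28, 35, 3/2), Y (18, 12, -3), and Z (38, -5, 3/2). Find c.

-6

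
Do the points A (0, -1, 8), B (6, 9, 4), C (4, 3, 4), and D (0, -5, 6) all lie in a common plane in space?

Yes

With A as base: AB = (6, 10, -4), AC = (4, 4, -4), AD = (0, -4, -2).
AC × AD = (-24, 8, -16).
AB · (AC × AD) = 0.
The scalar triple product vanishes, so the four points are coplanar.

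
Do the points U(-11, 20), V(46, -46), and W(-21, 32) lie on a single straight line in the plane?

No

UV = (57, -66), UW = (-10, 12).
Twice the signed area of △UVW is (57)(12) − (-66)(-10) = 24.
The area is nonzero, so the three points are not collinear.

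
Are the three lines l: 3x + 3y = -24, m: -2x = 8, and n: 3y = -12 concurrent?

Yes

Intersecting l and m: solving the 2×2 system gives (x, y) = (-4, -4).
Substitute into n: (0)(-4) + (3)(-4) = -12.
This equals -12, so (-4, -4) lies on all three lines and they are concurrent.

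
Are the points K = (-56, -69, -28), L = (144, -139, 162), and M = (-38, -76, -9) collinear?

No

KL = (200, -70, 190), KM = (18, -7, 19).
KL × KM = (0, -380, -140).
The cross product is nonzero, so the points do not lie on one line.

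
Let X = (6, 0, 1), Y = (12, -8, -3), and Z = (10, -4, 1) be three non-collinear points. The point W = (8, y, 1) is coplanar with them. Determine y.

-2

A normal to the plane is n = XY × XZ = (-16, -16, 8).
W lies in the plane iff n · XW = 0.
This gives (-16)y + (-32) = 0, so y = -2.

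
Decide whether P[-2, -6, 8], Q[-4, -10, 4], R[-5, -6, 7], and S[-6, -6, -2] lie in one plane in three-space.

No

With P as base: PQ = (-2, -4, -4), PR = (-3, 0, -1), PS = (-4, 0, -10).
PR × PS = (0, -26, 0).
PQ · (PR × PS) = 104.
Since 104 ≠ 0, the four points are not coplanar.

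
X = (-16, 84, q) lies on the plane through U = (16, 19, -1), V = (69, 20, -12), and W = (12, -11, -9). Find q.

25

Coplanarity requires UV · (UW × UX) = 0.
UV = (53, 1, -11), UW = (-4, -30, -8); the triple product is linear in q with coefficient -1586 and constant term 39650.
Setting it to zero: q = 25.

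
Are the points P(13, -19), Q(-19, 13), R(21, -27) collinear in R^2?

PQ = (-32, 32), PR = (8, -8).
Twice the signed area of △PQR is (-32)(-8) − (32)(8) = 0.
The triangle is degenerate (zero area), so the points are collinear.

Yes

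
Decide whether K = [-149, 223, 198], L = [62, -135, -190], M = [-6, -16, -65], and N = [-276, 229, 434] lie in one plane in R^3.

Yes

The four points are coplanar iff the 3×3 determinant with rows KL, KM, KN is zero.
Rows: (211, -358, -388), (143, -239, -263), (-127, 6, 236).
Expanding along the first row: (211)(-54826) − (-358)(347) + (-388)(-29495) = 0.
Zero determinant ⇒ coplanar.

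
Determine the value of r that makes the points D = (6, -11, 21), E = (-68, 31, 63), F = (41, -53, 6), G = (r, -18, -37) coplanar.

92

Coplanarity ⇔ det[DE; DF; DG] = 0.
Expanding, this is linear in r: (1134)r + (-104328) = 0.
So r = 92.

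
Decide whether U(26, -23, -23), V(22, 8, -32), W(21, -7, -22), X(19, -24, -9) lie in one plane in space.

Yes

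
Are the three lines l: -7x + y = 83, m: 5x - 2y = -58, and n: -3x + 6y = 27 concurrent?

No

The three lines meet at one point iff the augmented coefficient matrix [aᵢ bᵢ cᵢ] has rank < 3, i.e. its determinant vanishes.
Here the determinant is -27.
Nonzero, so no common point exists.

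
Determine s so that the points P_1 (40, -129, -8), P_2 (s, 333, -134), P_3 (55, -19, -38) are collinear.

103

Collinearity requires P_1P_2 × P_1P_3 = 0; each component is linear in s.
The y-component gives (30)s + (-3090) = 0, so s = 103.
The remaining components then also vanish.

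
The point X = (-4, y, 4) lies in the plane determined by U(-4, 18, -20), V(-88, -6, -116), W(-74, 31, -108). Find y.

-81

Coplanarity requires UV · (UW × UX) = 0.
UV = (-84, -24, -96), UW = (-70, 13, -88); the triple product is linear in y with coefficient -672 and constant term -54432.
Setting it to zero: y = -81.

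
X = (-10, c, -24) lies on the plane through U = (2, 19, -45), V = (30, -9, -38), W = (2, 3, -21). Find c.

15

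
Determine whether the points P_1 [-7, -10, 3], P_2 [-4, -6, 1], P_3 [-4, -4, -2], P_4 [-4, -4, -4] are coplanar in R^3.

The four points are coplanar iff the 3×3 determinant with rows P_1P_2, P_1P_3, P_1P_4 is zero.
Rows: (3, 4, -2), (3, 6, -5), (3, 6, -7).
Expanding along the first row: (3)(-12) − (4)(-6) + (-2)(0) = -12.
Nonzero ⇒ not coplanar.

No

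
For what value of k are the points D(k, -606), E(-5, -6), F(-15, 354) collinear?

Collinearity: (D − E) must be parallel to (F − E) = (-10, 360).
Cross-multiplying the components: (k − (-5))·(360) = (-600)·(-10).
Solving gives k = 35/3.

35/3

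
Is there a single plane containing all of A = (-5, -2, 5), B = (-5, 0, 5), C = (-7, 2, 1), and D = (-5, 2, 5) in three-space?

A normal to the plane through A, B, C is n = AB × AC = (-8, 0, 4).
The plane has equation n·P = 60. For D: n·D = 60.
Equal, so D lies in the plane and all four are coplanar.

Yes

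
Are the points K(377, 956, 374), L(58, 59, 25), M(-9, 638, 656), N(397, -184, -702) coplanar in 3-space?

With K as base: KL = (-319, -897, -349), KM = (-386, -318, 282), KN = (20, -1140, -1076).
KM × KN = (663648, -409696, 446400).
KL · (KM × KN) = 0.
The scalar triple product vanishes, so the four points are coplanar.

Yes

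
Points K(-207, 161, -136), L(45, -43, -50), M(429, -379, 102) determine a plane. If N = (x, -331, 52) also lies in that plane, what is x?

459

The plane through K, L, M has equation −2112x − 5280y − 6336z = 448800.
Substituting N: (-2112)x + (1418208) = 448800, so x = 459.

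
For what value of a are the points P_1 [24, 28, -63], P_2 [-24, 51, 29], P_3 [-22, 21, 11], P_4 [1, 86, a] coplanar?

4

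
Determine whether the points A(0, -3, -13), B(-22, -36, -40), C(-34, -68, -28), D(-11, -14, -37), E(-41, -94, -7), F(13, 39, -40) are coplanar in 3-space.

The plane through A, B, C has normal n = AB × AC = (-1260, 588, 308) and equation n·P = -5768.
Checking the remaining points: n·D = -5768, n·E = -5768, n·F = -5768.
All equal -5768, so all 6 points lie in one plane.

Yes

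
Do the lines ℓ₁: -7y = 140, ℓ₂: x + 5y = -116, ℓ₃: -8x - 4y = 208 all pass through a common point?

Intersecting ℓ₁ and ℓ₂: solving the 2×2 system gives (x, y) = (-16, -20).
Substitute into ℓ₃: (-8)(-16) + (-4)(-20) = 208.
This equals 208, so (-16, -20) lies on all three lines and they are concurrent.

Yes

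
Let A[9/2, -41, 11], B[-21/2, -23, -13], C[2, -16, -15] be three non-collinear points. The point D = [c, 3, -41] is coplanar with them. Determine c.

Coplanarity requires AB · (AC × AD) = 0.
AB = (-15, 18, -24), AC = (-5/2, 25, -26); the triple product is linear in c with coefficient 132 and constant term 2046.
Setting it to zero: c = -31/2.

-31/2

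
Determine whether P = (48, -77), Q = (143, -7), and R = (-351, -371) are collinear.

Yes

PQ = (95, 70), PR = (-399, -294).
Checking proportionality: PR = -21/5·PQ, so the vectors are parallel and the points are collinear.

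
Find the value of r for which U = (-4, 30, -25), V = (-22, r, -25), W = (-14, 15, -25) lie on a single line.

Direction UW = (-10, -15, 0). From the x-coordinate of V, the parameter along the line is τ = (-22 − (-4))/(-10) = 9/5.
Then r = 30 + 9/5·(-15) = 3.

3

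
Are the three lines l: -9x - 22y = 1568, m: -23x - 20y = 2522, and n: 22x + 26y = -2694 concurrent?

Yes

The three lines meet at one point iff the augmented coefficient matrix [aᵢ bᵢ cᵢ] has rank < 3, i.e. its determinant vanishes.
Here the determinant is 0.
It vanishes, so the lines are concurrent at (-74, -41).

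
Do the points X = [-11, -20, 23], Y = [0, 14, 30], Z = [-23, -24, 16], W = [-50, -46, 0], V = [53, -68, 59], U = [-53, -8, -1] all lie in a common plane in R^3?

Yes

The plane through X, Y, Z has normal n = XY × XZ = (-210, -7, 364) and equation n·P = 10822.
Checking the remaining points: n·W = 10822, n·V = 10822, n·U = 10822.
All equal 10822, so all 6 points lie in one plane.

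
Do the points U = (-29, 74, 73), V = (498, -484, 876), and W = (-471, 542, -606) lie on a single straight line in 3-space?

No

UV = (527, -558, 803), UW = (-442, 468, -679).
Comparing components 2 and 3: (-558)(-679) − (803)(468) = 3078 ≠ 0, so UV and UW are not parallel and the points are not collinear.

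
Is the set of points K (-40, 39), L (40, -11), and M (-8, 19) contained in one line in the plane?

KL = (80, -50), KM = (32, -20).
det[KL; KM] = (80)(-20) − (-50)(32) = 0.
The determinant is zero, so the points are collinear.

Yes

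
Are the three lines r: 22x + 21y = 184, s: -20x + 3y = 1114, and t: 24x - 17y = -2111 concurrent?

No

Intersecting r and s: solving the 2×2 system gives (x, y) = (-47, 58).
Substitute into t: (24)(-47) + (-17)(58) = -2114.
But t requires -2111 ≠ -2114, so the three lines have no common point.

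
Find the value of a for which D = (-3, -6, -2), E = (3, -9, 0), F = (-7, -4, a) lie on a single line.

Direction DE = (6, -3, 2). From the x-coordinate of F, the parameter along the line is τ = (-7 − (-3))/6 = -2/3.
Then a = (-2) + (-2/3)·(2) = -10/3.

-10/3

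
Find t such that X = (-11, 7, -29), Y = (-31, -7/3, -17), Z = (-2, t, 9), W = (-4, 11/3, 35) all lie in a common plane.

7

Normal to plane XYW: n = (-1672/3, 1364, 132); plane equation n·P = 35552/3.
Requiring n·Z = 35552/3: (1364)t + (6908/3) = 35552/3.
So t = 7.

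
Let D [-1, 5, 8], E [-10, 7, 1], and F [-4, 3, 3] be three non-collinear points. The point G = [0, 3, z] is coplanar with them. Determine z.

7

The plane through D, E, F has equation −24x − 24y + 24z = 96.
Substituting G: (24)z + (-72) = 96, so z = 7.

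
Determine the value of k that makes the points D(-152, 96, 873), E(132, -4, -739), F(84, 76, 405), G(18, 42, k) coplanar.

Normal to plane DEF: n = (14560, -247520, 17920); plane equation n·P = -10330880.
Requiring n·G = -10330880: (17920)k + (-10133760) = -10330880.
So k = -11.

-11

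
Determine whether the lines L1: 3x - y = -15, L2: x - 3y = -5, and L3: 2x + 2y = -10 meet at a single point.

The three lines meet at one point iff the augmented coefficient matrix [aᵢ bᵢ cᵢ] has rank < 3, i.e. its determinant vanishes.
Here the determinant is 0.
It vanishes, so the lines are concurrent at (-5, 0).

Yes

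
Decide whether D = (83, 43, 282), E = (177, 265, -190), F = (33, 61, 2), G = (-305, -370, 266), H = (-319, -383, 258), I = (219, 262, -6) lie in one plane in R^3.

No

The plane through D, E, F has normal n = DE × DF = (-53664, 49920, 12792) and equation n·P = 1299792.
Checking the remaining points: n·G = 1299792, n·H = 1299792, n·I = 1249872.
Since n·I = 1249872 ≠ 1299792, I is off the plane and the points are not all coplanar.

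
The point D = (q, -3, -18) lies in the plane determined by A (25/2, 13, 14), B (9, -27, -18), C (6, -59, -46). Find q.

19/2

Coplanarity requires AB · (AC × AD) = 0.
AB = (-7/2, -40, -32), AC = (-13/2, -72, -60); the triple product is linear in q with coefficient 96 and constant term -912.
Setting it to zero: q = 19/2.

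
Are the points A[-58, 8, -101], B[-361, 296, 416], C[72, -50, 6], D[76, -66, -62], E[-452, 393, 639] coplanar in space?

No

The plane through A, B, C has normal n = AB × AC = (60802, 99631, -19866) and equation n·P = -723002.
Checking the remaining points: n·D = -723002, n·E = -1021895.
Since n·E = -1021895 ≠ -723002, E is off the plane and the points are not all coplanar.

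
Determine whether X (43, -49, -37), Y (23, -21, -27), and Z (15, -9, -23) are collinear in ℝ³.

XY = (-20, 28, 10), XZ = (-28, 40, 14).
Comparing components 2 and 3: (28)(14) − (10)(40) = -8 ≠ 0, so XY and XZ are not parallel and the points are not collinear.

No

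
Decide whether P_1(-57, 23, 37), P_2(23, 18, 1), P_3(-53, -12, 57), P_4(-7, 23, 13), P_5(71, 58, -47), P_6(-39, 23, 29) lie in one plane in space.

No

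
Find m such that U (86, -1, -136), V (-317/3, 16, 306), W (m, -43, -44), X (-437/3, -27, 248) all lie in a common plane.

Normal to plane UVX: n = (18020, -86390/3, 26765/3); plane equation n·P = 365170.
Requiring n·W = 365170: (18020)m + (2537110/3) = 365170.
So m = -80/3.

-80/3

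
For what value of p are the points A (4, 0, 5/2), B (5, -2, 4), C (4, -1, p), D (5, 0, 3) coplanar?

3

The points are coplanar iff AB · (AC × AD) = 0.
Expanding, this is linear in p: (-2)p + (6) = 0.
So p = 3.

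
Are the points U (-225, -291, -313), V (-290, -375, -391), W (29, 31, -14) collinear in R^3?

UV = (-65, -84, -78), UW = (254, 322, 299).
UV × UW = (0, -377, 406).
The cross product is nonzero, so the points do not lie on one line.

No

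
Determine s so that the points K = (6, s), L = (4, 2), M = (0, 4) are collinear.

The three points are collinear iff det[KL; KM] = 0.
This determinant is linear in s: (-4)s + (4) = 0, so s = 1.

1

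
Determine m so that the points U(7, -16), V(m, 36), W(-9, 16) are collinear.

The three points are collinear iff det[UV; UW] = 0.
This determinant is linear in m: (32)m + (608) = 0, so m = -19.

-19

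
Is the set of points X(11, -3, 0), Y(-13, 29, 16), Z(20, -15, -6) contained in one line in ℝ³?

Yes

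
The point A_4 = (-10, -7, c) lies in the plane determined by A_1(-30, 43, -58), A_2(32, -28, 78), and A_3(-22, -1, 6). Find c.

22

The plane through A_1, A_2, A_3 has equation 1440x − 2880y − 2160z = -41760.
Substituting A_4: (-2160)c + (5760) = -41760, so c = 22.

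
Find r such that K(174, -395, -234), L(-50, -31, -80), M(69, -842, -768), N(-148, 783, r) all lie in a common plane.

Coplanarity ⇔ det[KL; KM; KN] = 0.
Expanding, this is linear in r: (138348)r + (-87159240) = 0.
So r = 630.

630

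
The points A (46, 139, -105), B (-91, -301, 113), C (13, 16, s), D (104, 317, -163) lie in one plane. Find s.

Normal to plane ABD: n = (-13284, 4698, 1134); plane equation n·P = -77112.
Requiring n·C = -77112: (1134)s + (-97524) = -77112.
So s = 18.

18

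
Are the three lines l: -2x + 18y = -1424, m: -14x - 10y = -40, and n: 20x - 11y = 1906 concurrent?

The three lines meet at one point iff the augmented coefficient matrix [aᵢ bᵢ cᵢ] has rank < 3, i.e. its determinant vanishes.
Here the determinant is 816.
Nonzero, so no common point exists.

No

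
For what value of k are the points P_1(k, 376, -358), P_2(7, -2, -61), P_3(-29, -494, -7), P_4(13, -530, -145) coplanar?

The points are coplanar iff P_1P_2 · (P_1P_3 × P_1P_4) = 0.
Expanding, this is linear in k: (-69840)k + (8031600) = 0.
So k = 115.

115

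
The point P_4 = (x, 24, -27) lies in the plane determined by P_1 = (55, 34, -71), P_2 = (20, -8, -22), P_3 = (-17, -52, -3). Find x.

47

Coplanarity requires P_1P_2 · (P_1P_3 × P_1P_4) = 0.
P_1P_2 = (-35, -42, 49), P_1P_3 = (-72, -86, 68); the triple product is linear in x with coefficient 1358 and constant term -63826.
Setting it to zero: x = 47.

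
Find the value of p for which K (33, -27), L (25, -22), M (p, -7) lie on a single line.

1

Collinearity: (M − K) must be parallel to (L − K) = (-8, 5).
Cross-multiplying the components: (p − 33)·(5) = (20)·(-8).
Solving gives p = 1.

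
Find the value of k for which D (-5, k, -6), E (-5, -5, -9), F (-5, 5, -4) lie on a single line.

1

Direction EF = (0, 10, 5). From the z-coordinate of D, the parameter along the line is τ = (-6 − (-9))/5 = 3/5.
Then k = (-5) + 3/5·(10) = 1.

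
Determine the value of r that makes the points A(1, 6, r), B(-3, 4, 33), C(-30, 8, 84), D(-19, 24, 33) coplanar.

Coplanarity ⇔ det[AB; AC; AD] = 0.
Expanding, this is linear in r: (476)r + (-9996) = 0.
So r = 21.

21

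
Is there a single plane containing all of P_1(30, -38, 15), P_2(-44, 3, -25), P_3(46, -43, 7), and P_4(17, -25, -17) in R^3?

With P_1 as base: P_1P_2 = (-74, 41, -40), P_1P_3 = (16, -5, -8), P_1P_4 = (-13, 13, -32).
P_1P_3 × P_1P_4 = (264, 616, 143).
P_1P_2 · (P_1P_3 × P_1P_4) = 0.
The scalar triple product vanishes, so the four points are coplanar.

Yes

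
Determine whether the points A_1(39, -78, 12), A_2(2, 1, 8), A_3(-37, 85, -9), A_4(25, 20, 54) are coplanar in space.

No

A normal to the plane through A_1, A_2, A_3 is n = A_1A_2 × A_1A_3 = (-1007, -473, -27).
The plane has equation n·P = -2703. For A_4: n·A_4 = -36093.
-36093 ≠ -2703, so A_4 is off the plane.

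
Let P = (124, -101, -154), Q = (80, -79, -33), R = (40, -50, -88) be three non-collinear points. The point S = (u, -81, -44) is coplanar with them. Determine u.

Coplanarity requires PQ · (PR × PS) = 0.
PQ = (-44, 22, 121), PR = (-84, 51, 66); the triple product is linear in u with coefficient -4719 and constant term 396396.
Setting it to zero: u = 84.

84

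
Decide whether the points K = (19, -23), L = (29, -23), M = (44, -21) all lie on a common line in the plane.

No

KL = (10, 0), KM = (25, 2).
If collinear, KM would be a scalar multiple of KL. But (10)·(2) ≠ (0)·(25) (difference 20), so they are not parallel; the points are not collinear.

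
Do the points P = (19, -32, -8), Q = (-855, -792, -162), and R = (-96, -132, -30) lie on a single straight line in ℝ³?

No

PQ = (-874, -760, -154), PR = (-115, -100, -22).
Comparing components 2 and 3: (-760)(-22) − (-154)(-100) = 1320 ≠ 0, so PQ and PR are not parallel and the points are not collinear.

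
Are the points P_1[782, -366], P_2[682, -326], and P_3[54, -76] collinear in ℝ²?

No

P_1P_2 = (-100, 40), P_1P_3 = (-728, 290).
Twice the signed area of △P_1P_2P_3 is (-100)(290) − (40)(-728) = 120.
The area is nonzero, so the three points are not collinear.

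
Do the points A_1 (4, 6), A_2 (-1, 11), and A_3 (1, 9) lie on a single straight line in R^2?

Yes

A_1A_2 = (-5, 5), A_1A_3 = (-3, 3).
Twice the signed area of △A_1A_2A_3 is (-5)(3) − (5)(-3) = 0.
The triangle is degenerate (zero area), so the points are collinear.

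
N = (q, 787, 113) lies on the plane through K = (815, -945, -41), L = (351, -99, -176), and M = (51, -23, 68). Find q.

-569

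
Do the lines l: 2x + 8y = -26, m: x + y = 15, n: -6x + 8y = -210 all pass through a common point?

Intersecting l and m: solving the 2×2 system gives (x, y) = (73/3, -28/3).
Substitute into n: (-6)(73/3) + (8)(-28/3) = -662/3.
But n requires -210 ≠ -662/3, so the three lines have no common point.

No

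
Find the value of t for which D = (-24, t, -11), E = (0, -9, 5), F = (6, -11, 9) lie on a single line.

Direction EF = (6, -2, 4). From the x-coordinate of D, the parameter along the line is τ = (-24 − 0)/6 = -4.
Then t = (-9) + (-4)·(-2) = -1.

-1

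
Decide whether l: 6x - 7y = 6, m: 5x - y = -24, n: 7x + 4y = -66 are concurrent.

Intersecting l and m: solving the 2×2 system gives (x, y) = (-6, -6).
Substitute into n: (7)(-6) + (4)(-6) = -66.
This equals -66, so (-6, -6) lies on all three lines and they are concurrent.

Yes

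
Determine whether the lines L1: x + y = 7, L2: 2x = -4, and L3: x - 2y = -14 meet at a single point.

The three lines meet at one point iff the augmented coefficient matrix [aᵢ bᵢ cᵢ] has rank < 3, i.e. its determinant vanishes.
Here the determinant is -12.
Nonzero, so no common point exists.

No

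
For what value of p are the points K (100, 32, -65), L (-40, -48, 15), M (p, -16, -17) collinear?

16

Direction KL = (-140, -80, 80). From the y-coordinate of M, the parameter along the line is τ = (-16 − 32)/(-80) = 3/5.
Then p = 100 + 3/5·(-140) = 16.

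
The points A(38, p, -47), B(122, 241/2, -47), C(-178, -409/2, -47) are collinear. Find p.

Collinearity requires AB × AC = 0; each component is linear in p.
The z-component gives (-300)p + (8850) = 0, so p = 59/2.
The remaining components then also vanish.

59/2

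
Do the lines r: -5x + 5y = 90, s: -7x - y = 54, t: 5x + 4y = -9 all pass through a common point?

Yes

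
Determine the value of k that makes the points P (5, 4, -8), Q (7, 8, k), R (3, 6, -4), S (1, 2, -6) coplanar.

-6

Coplanarity ⇔ det[PQ; PR; PS] = 0.
Expanding, this is linear in k: (12)k + (72) = 0.
So k = -6.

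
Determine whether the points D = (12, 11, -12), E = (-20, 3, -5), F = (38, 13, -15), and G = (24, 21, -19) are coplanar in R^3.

No

With D as base: DE = (-32, -8, 7), DF = (26, 2, -3), DG = (12, 10, -7).
DF × DG = (16, 146, 236).
DE · (DF × DG) = -28.
Since -28 ≠ 0, the four points are not coplanar.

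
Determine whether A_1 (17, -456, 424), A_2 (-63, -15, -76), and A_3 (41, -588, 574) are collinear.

No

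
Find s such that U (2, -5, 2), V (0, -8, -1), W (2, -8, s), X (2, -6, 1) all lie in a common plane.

-1

The points are coplanar iff UV · (UW × UX) = 0.
Expanding, this is linear in s: (-2)s + (-2) = 0.
So s = -1.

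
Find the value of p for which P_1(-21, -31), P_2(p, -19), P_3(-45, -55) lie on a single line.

-9

Collinearity: (P_2 − P_1) must be parallel to (P_3 − P_1) = (-24, -24).
Cross-multiplying the components: (p − (-21))·(-24) = (12)·(-24).
Solving gives p = -9.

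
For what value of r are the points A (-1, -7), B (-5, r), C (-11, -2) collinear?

The three points are collinear iff det[AB; AC] = 0.
This determinant is linear in r: (10)r + (50) = 0, so r = -5.

-5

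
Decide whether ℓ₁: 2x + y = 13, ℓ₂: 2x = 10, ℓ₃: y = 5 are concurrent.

No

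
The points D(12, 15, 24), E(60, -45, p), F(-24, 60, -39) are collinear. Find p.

108

Direction DF = (-36, 45, -63). From the x-coordinate of E, the parameter along the line is τ = (60 − 12)/(-36) = -4/3.
Then p = 24 + (-4/3)·(-63) = 108.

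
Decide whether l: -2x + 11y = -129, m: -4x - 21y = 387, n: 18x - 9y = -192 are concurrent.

Intersecting l and m: solving the 2×2 system gives (x, y) = (-18, -15).
Substitute into n: (18)(-18) + (-9)(-15) = -189.
But n requires -192 ≠ -189, so the three lines have no common point.

No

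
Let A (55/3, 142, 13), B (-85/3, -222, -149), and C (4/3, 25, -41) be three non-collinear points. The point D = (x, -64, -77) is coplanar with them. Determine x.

Coplanarity requires AB · (AC × AD) = 0.
AB = (-140/3, -364, -162), AC = (-17, -117, -54); the triple product is linear in x with coefficient 702 and constant term 4446.
Setting it to zero: x = -19/3.

-19/3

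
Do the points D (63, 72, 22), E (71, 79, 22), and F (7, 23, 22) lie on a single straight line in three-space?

Yes

DE = (8, 7, 0), DF = (-56, -49, 0).
DE × DF = (0, 0, 0).
The cross product vanishes, so the three points are collinear.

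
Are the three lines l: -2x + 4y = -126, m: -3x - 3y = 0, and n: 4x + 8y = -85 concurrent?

No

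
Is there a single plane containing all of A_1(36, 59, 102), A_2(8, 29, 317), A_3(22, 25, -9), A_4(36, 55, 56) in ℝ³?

Yes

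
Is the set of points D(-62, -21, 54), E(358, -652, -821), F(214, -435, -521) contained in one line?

No

DE = (420, -631, -875), DF = (276, -414, -575).
DE × DF = (575, 0, 276).
The cross product is nonzero, so the points do not lie on one line.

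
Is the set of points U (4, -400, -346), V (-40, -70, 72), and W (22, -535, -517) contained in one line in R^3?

UV = (-44, 330, 418), UW = (18, -135, -171).
Each component of UW is -9/22 times the corresponding component of UV, so UW = -9/22·UV and the points are collinear.

Yes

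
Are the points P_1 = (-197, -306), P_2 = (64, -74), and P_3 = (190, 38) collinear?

P_1P_2 = (261, 232), P_1P_3 = (387, 344).
Checking proportionality: P_1P_3 = 43/29·P_1P_2, so the vectors are parallel and the points are collinear.

Yes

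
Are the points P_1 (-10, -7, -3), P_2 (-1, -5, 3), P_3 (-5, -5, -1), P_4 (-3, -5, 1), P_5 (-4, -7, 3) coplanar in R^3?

Yes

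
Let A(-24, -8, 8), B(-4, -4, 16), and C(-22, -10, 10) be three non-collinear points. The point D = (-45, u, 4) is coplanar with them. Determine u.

The plane through A, B, C has equation 24x − 24y − 48z = -768.
Substituting D: (-24)u + (-1272) = -768, so u = -21.

-21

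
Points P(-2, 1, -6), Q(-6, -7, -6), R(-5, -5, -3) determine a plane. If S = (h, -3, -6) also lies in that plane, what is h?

-4

The plane through P, Q, R has equation −24x + 12y = 60.
Substituting S: (-24)h + (-36) = 60, so h = -4.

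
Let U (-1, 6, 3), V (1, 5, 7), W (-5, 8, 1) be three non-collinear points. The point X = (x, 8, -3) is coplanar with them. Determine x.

-5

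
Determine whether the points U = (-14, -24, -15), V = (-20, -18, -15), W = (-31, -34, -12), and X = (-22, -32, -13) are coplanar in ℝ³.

No

With U as base: UV = (-6, 6, 0), UW = (-17, -10, 3), UX = (-8, -8, 2).
UW × UX = (4, 10, 56).
UV · (UW × UX) = 36.
Since 36 ≠ 0, the four points are not coplanar.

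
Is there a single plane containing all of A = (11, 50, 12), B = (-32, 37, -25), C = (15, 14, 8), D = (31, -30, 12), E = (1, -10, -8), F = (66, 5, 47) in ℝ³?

Yes

The plane through A, B, C has normal n = AB × AC = (-1280, -320, 1600) and equation n·P = -10880.
Checking the remaining points: n·D = -10880, n·E = -10880, n·F = -10880.
All equal -10880, so all 6 points lie in one plane.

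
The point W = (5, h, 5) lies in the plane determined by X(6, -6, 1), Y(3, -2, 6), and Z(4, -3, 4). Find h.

The plane through X, Y, Z has equation −3x − 1y − 1z = -13.
Substituting W: (-1)h + (-20) = -13, so h = -7.

-7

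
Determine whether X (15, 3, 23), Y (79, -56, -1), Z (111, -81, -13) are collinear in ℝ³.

XY = (64, -59, -24), XZ = (96, -84, -36).
XY × XZ = (108, 0, 288).
The cross product is nonzero, so the points do not lie on one line.

No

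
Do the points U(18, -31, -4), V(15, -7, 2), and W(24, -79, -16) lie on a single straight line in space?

Yes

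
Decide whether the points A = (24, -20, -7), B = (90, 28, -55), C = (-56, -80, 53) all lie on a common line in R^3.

No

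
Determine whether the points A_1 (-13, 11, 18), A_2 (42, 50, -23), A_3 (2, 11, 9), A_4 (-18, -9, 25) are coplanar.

A normal to the plane through A_1, A_2, A_3 is n = A_1A_2 × A_1A_3 = (-351, -120, -585).
The plane has equation n·P = -7287. For A_4: n·A_4 = -7227.
-7227 ≠ -7287, so A_4 is off the plane.

No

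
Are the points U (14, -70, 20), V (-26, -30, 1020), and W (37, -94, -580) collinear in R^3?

No

UV = (-40, 40, 1000), UW = (23, -24, -600).
UV × UW = (0, -1000, 40).
The cross product is nonzero, so the points do not lie on one line.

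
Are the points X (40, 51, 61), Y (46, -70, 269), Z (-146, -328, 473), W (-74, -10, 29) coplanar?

Yes

A normal to the plane through X, Y, Z is n = XY × XZ = (28980, -41160, -24780).
The plane has equation n·P = -2451540. For W: n·W = -2451540.
Equal, so W lies in the plane and all four are coplanar.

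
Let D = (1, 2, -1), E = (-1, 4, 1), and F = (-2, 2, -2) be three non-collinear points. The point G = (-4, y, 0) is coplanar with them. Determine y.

Coplanarity requires DE · (DF × DG) = 0.
DE = (-2, 2, 2), DF = (-3, 0, -1); the triple product is linear in y with coefficient -8 and constant term 32.
Setting it to zero: y = 4.

4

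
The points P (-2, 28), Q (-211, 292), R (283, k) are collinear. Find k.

The three points are collinear iff det[PQ; PR] = 0.
This determinant is linear in k: (-209)k + (-69388) = 0, so k = -332.

-332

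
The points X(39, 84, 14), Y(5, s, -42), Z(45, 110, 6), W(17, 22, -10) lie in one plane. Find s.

0

Coplanarity ⇔ det[XY; XZ; XW] = 0.
Expanding, this is linear in s: (320)s + (0) = 0.
So s = 0.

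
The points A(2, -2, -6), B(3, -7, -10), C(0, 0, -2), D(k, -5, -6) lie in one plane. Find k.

Normal to plane ABC: n = (-12, 4, -8); plane equation n·P = 16.
Requiring n·D = 16: (-12)k + (28) = 16.
So k = 1.

1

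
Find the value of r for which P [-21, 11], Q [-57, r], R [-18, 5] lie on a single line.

83

The three points are collinear iff det[PQ; PR] = 0.
This determinant is linear in r: (-3)r + (249) = 0, so r = 83.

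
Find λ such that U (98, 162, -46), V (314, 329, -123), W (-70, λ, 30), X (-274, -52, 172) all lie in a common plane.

46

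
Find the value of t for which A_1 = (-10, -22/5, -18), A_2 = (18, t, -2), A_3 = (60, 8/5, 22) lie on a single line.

-2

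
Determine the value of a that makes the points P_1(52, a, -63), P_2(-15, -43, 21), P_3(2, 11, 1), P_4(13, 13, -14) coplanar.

87

Coplanarity ⇔ det[P_1P_2; P_1P_3; P_1P_4] = 0.
Expanding, this is linear in a: (-35)a + (3045) = 0.
So a = 87.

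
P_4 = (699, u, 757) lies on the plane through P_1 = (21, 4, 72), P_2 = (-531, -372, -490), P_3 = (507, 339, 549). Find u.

A normal to the plane is n = P_1P_2 × P_1P_3 = (8918, -9828, -2184).
P_4 lies in the plane iff n · P_1P_4 = 0.
This gives (-9828)u + (4589676) = 0, so u = 467.

467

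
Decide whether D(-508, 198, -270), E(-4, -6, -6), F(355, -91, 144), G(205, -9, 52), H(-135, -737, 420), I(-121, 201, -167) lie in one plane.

No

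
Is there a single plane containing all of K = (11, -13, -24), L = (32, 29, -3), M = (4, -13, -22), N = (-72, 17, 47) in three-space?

No

A normal to the plane through K, L, M is n = KL × KM = (84, -189, 294).
The plane has equation n·P = -3675. For N: n·N = 4557.
4557 ≠ -3675, so N is off the plane.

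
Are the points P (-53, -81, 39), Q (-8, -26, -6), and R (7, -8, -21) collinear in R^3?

PQ = (45, 55, -45), PR = (60, 73, -60).
PQ × PR = (-15, 0, -15).
The cross product is nonzero, so the points do not lie on one line.

No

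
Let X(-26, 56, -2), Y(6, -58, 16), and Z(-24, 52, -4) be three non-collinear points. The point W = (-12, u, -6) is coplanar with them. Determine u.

A normal to the plane is n = XY × XZ = (300, 100, 100).
W lies in the plane iff n · XW = 0.
This gives (100)u + (-1800) = 0, so u = 18.

18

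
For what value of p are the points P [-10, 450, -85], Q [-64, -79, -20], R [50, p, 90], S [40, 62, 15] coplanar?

Coplanarity ⇔ det[PQ; PR; PS] = 0.
Expanding, this is linear in p: (-8650)p + (-2742050) = 0.
So p = -317.

-317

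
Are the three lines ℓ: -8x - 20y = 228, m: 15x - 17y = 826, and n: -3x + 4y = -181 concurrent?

Intersecting ℓ and m: solving the 2×2 system gives (x, y) = (29, -23).
Substitute into n: (-3)(29) + (4)(-23) = -179.
But n requires -181 ≠ -179, so the three lines have no common point.

No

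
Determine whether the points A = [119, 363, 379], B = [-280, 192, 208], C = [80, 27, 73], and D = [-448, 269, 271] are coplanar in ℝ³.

Yes

With A as base: AB = (-399, -171, -171), AC = (-39, -336, -306), AD = (-567, -94, -108).
AC × AD = (7524, 169290, -186846).
AB · (AC × AD) = 0.
The scalar triple product vanishes, so the four points are coplanar.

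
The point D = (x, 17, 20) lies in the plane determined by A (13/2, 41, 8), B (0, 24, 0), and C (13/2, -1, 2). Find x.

49/2

A normal to the plane is n = AB × AC = (-234, -39, 273).
D lies in the plane iff n · AD = 0.
This gives (-234)x + (5733) = 0, so x = 49/2.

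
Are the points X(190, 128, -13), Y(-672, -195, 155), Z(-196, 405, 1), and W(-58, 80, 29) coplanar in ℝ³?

No

The four points are coplanar iff the 3×3 determinant with rows XY, XZ, XW is zero.
Rows: (-862, -323, 168), (-386, 277, 14), (-248, -48, 42).
Expanding along the first row: (-862)(12306) − (-323)(-12740) + (168)(87224) = -69160.
Nonzero ⇒ not coplanar.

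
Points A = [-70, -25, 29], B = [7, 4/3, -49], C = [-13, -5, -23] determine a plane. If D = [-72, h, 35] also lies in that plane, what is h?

A normal to the plane is n = AB × AC = (572/3, -442, 39).
D lies in the plane iff n · AD = 0.
This gives (-442)h + (-33592/3) = 0, so h = -76/3.

-76/3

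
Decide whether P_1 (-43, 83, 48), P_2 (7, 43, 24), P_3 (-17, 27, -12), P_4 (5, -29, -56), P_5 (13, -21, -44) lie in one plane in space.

The plane through P_1, P_2, P_3 has normal n = P_1P_2 × P_1P_3 = (1056, 2376, -1760) and equation n·P = 67320.
Checking the remaining points: n·P_4 = 34936, n·P_5 = 41272.
Since n·P_4 = 34936 ≠ 67320, P_4 is off the plane and the points are not all coplanar.

No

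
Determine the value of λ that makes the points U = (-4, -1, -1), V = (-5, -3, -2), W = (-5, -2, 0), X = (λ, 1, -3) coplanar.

Coplanarity ⇔ det[UV; UW; UX] = 0.
Expanding, this is linear in λ: (-3)λ + (-6) = 0.
So λ = -2.

-2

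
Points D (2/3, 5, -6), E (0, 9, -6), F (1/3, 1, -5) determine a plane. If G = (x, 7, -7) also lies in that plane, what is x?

4/3

Coplanarity requires DE · (DF × DG) = 0.
DE = (-2/3, 4, 0), DF = (-1/3, -4, 1); the triple product is linear in x with coefficient 4 and constant term -16/3.
Setting it to zero: x = 4/3.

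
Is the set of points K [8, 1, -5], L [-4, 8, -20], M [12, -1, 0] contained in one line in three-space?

No

KL = (-12, 7, -15), KM = (4, -2, 5).
KL × KM = (5, 0, -4).
The cross product is nonzero, so the points do not lie on one line.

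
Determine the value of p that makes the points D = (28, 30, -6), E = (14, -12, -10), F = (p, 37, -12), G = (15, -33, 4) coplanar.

The points are coplanar iff DE · (DF × DG) = 0.
Expanding, this is linear in p: (672)p + (-18144) = 0.
So p = 27.

27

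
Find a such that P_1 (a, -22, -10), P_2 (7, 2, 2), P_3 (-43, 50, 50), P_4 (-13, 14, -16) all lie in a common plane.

35

Coplanarity ⇔ det[P_1P_2; P_1P_3; P_1P_4] = 0.
Expanding, this is linear in a: (1440)a + (-50400) = 0.
So a = 35.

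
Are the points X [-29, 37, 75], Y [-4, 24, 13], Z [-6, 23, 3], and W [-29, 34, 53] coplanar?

Yes

The four points are coplanar iff the 3×3 determinant with rows XY, XZ, XW is zero.
Rows: (25, -13, -62), (23, -14, -72), (0, -3, -22).
Expanding along the first row: (25)(92) − (-13)(-506) + (-62)(-69) = 0.
Zero determinant ⇒ coplanar.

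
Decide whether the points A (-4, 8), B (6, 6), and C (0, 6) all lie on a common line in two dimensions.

No

AB = (10, -2), AC = (4, -2).
det[AB; AC] = (10)(-2) − (-2)(4) = -12.
The determinant is nonzero, so they are not collinear.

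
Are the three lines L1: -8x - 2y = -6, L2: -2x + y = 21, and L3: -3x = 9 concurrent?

Yes

Intersecting L1 and L2: solving the 2×2 system gives (x, y) = (-3, 15).
Substitute into L3: (-3)(-3) + (0)(15) = 9.
This equals 9, so (-3, 15) lies on all three lines and they are concurrent.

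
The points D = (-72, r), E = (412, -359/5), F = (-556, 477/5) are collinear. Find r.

59/5

Collinearity: (D − E) must be parallel to (F − E) = (-968, 836/5).
Cross-multiplying the components: (r − (-359/5))·(-968) = (-484)·(836/5).
Solving gives r = 59/5.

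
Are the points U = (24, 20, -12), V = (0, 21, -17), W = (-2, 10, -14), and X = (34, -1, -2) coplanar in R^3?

No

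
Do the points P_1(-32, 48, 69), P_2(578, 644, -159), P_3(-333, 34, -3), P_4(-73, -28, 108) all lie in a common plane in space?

Yes

The four points are coplanar iff the 3×3 determinant with rows P_1P_2, P_1P_3, P_1P_4 is zero.
Rows: (610, 596, -228), (-301, -14, -72), (-41, -76, 39).
Expanding along the first row: (610)(-6018) − (596)(-14691) + (-228)(22302) = 0.
Zero determinant ⇒ coplanar.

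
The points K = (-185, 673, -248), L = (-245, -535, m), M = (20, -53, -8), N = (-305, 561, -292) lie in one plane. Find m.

-63

Normal to plane KMN: n = (58824, -19780, -110080); plane equation n·P = 3105460.
Requiring n·L = 3105460: (-110080)m + (-3829580) = 3105460.
So m = -63.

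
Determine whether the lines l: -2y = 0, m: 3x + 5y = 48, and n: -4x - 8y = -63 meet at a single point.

No

Intersecting l and m: solving the 2×2 system gives (x, y) = (16, 0).
Substitute into n: (-4)(16) + (-8)(0) = -64.
But n requires -63 ≠ -64, so the three lines have no common point.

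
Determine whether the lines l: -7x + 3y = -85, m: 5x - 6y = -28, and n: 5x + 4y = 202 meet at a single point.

Lines aᵢx + bᵢy = cᵢ with pairwise distinct directions are concurrent exactly when det[aᵢ bᵢ cᵢ] = 0.
Here the determinant is 0.
It vanishes, so the lines are concurrent at (22, 23).

Yes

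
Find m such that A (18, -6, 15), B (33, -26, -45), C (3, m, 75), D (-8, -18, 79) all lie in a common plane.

14

Normal to plane ABD: n = (-2000, 600, -700); plane equation n·P = -50100.
Requiring n·C = -50100: (600)m + (-58500) = -50100.
So m = 14.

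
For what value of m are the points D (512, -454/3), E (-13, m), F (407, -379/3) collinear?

Collinearity: (E − D) must be parallel to (F − D) = (-105, 25).
Cross-multiplying the components: (m − (-454/3))·(-105) = (-525)·(25).
Solving gives m = -79/3.

-79/3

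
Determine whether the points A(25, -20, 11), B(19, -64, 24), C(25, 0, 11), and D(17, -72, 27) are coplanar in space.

With A as base: AB = (-6, -44, 13), AC = (0, 20, 0), AD = (-8, -52, 16).
AC × AD = (320, 0, 160).
AB · (AC × AD) = 160.
Since 160 ≠ 0, the four points are not coplanar.

No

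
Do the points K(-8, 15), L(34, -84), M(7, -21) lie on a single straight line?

No

KL = (42, -99), KM = (15, -36).
Twice the signed area of △KLM is (42)(-36) − (-99)(15) = -27.
The area is nonzero, so the three points are not collinear.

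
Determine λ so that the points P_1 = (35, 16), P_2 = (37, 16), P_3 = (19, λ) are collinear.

16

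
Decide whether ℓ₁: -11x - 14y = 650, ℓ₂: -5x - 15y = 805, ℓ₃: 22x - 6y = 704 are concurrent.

No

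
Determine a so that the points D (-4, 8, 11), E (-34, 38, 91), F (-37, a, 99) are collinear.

Direction DE = (-30, 30, 80). From the x-coordinate of F, the parameter along the line is τ = (-37 − (-4))/(-30) = 11/10.
Then a = 8 + 11/10·(30) = 41.

41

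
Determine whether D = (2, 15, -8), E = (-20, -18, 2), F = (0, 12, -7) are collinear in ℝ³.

No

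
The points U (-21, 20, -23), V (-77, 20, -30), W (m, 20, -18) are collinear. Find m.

Direction UV = (-56, 0, -7). From the z-coordinate of W, the parameter along the line is τ = (-18 − (-23))/(-7) = -5/7.
Then m = (-21) + (-5/7)·(-56) = 19.

19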